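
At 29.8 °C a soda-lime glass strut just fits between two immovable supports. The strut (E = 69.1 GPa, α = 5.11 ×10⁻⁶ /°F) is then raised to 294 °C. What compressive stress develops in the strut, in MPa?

168 MPa

α = 5.11×10⁻⁶/°F × 9/5 = 9.20×10⁻⁶/K.
ΔT = 264.2 K. Constrained thermal stress σ = E·α·ΔT = 69.10×10³ MPa × 9.20×10⁻⁶ × 264.2 = 168 MPa (compressive).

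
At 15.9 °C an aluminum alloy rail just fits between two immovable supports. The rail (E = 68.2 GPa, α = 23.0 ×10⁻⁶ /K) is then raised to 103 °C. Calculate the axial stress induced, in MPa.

ΔT = 87.10 K. Constrained thermal stress σ = E·α·ΔT = 68.20×10³ MPa × 23.0×10⁻⁶ × 87.10 = 137 MPa (compressive).

137 MPa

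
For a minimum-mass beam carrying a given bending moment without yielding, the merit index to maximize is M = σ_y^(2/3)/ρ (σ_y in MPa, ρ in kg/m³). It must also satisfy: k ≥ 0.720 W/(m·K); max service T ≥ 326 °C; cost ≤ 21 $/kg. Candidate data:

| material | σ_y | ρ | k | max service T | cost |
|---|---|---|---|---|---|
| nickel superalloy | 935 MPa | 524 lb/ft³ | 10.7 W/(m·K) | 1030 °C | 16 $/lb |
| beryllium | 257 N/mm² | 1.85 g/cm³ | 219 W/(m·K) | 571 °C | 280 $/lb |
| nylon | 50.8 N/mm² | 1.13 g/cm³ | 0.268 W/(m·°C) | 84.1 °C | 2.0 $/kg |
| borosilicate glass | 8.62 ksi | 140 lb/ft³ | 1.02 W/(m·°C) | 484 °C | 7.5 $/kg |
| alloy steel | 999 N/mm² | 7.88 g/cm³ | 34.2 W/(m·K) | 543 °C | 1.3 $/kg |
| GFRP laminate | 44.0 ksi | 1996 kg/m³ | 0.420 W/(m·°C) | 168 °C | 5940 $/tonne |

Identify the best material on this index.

Screen on constraints: k ≥ 0.720 W/(m·K); max service T ≥ 326 °C; cost ≤ 21 $/kg. Survivors: borosilicate glass, alloy steel.
Normalizing units and computing the index:
  borosilicate glass: σ_y = 59.43 MPa, ρ = 2243 kg/m³
  alloy steel: σ_y = 999.0 MPa, ρ = 7880 kg/m³
  alloy steel: M = 12.7×10⁻³
  borosilicate glass: M = 6.79×10⁻³
The maximum is for alloy steel.

alloy steel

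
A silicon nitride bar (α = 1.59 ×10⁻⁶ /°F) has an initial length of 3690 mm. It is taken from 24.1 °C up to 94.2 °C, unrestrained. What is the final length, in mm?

3690.7 mm

Convert α: 1.59×10⁻⁶/°F × (9/5) = 2.86×10⁻⁶/K.
ΔT = 94.2 − 24.1 = 70.10 K.
ΔL = α·L₀·ΔT = 2.86×10⁻⁶ × 3690 mm × 70.10 K = 0.740 mm.
L = L₀ + ΔL = 3690 + 0.740 = 3690.7 mm.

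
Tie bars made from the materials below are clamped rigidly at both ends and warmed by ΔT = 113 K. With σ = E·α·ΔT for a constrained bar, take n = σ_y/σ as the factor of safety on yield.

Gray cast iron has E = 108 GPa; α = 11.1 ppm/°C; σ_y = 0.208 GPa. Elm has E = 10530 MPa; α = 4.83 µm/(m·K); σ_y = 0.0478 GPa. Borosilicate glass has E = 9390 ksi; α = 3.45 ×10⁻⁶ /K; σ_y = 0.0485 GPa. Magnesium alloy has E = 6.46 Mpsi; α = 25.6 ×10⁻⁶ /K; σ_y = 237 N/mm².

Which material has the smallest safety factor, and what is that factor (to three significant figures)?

gray cast iron, n = 1.54

Converting E to GPa, α to ×10⁻⁶/K, σ_y to MPa, then σ and n for each:
  gray cast iron: E = 108.0, α = 11.1, σ_y = 208.0 → σ = 135 MPa, n = 1.54
  elm: E = 10.53, α = 4.83, σ_y = 47.80 → σ = 5.75 MPa, n = 8.32
  borosilicate glass: E = 64.74, α = 3.45, σ_y = 48.50 → σ = 25.2 MPa, n = 1.92
  magnesium alloy: E = 44.54, α = 25.6, σ_y = 237.0 → σ = 129 MPa, n = 1.84
The minimum is gray cast iron at n = 1.54.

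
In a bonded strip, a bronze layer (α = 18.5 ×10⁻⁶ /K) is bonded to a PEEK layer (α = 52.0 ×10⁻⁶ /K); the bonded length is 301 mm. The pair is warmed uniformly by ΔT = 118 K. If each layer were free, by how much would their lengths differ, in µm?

1190 µm

Δα = |18.5 − 52.0|×10⁻⁶/K = 33.5×10⁻⁶/K.
ΔL_mismatch = Δα·L·ΔT = 33.5×10⁻⁶ × 301.0 mm × 118.0 K = 1190 µm.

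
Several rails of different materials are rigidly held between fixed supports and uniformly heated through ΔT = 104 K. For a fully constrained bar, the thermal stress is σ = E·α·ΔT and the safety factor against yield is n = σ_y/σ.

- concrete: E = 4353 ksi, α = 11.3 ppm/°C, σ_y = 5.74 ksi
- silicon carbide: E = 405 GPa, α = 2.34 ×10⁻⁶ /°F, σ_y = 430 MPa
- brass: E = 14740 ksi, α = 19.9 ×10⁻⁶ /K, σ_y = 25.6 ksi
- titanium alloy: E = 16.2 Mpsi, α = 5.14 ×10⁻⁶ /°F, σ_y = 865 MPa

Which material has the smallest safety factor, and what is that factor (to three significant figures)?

brass, n = 0.839

With everything in SI (GPa, ×10⁻⁶/K, MPa):
  concrete: E = 30.01, α = 11.3, σ_y = 39.58 → σ = 35.3 MPa, n = 1.12
  silicon carbide: E = 405.0, α = 4.21, σ_y = 430.0 → σ = 177 MPa, n = 2.42
  brass: E = 101.6, α = 19.9, σ_y = 176.5 → σ = 210 MPa, n = 0.839
  titanium alloy: E = 111.7, α = 9.25, σ_y = 865.0 → σ = 107 MPa, n = 8.05
The minimum is brass at n = 0.839.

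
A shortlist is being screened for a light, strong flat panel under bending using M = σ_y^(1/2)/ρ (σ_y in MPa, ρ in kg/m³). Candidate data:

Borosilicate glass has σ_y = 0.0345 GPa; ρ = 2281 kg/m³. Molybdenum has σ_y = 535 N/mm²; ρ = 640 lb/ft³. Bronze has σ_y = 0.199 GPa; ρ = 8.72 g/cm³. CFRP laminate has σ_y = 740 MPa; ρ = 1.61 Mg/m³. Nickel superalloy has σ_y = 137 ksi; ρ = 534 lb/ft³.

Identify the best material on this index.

CFRP laminate

Convert each candidate to consistent units, then evaluate M:
  borosilicate glass: σ_y = 34.50 MPa, ρ = 2281 kg/m³
  molybdenum: σ_y = 535.0 MPa, ρ = 10250 kg/m³
  bronze: σ_y = 199.0 MPa, ρ = 8720 kg/m³
  CFRP laminate: σ_y = 740.0 MPa, ρ = 1610 kg/m³
  nickel superalloy: σ_y = 944.6 MPa, ρ = 8554 kg/m³
  CFRP laminate: M = 16.9×10⁻³
  nickel superalloy: M = 3.59×10⁻³
  borosilicate glass: M = 2.58×10⁻³
  molybdenum: M = 2.26×10⁻³
  bronze: M = 1.62×10⁻³
Highest index: CFRP laminate.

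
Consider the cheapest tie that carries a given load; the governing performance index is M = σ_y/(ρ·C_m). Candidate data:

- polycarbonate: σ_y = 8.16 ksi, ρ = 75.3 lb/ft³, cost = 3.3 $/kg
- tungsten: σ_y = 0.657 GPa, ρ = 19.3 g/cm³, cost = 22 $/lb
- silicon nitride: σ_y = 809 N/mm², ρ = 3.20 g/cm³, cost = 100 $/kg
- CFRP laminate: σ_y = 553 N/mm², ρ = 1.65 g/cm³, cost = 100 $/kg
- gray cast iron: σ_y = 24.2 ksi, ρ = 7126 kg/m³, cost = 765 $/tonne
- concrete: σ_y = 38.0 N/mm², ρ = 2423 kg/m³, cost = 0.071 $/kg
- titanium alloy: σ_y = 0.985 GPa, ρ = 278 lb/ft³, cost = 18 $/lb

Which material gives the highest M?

concrete

Normalizing units and computing the index:
  polycarbonate: σ_y = 56.26 MPa, ρ = 1206 kg/m³, cost = 3.300 $/kg
  tungsten: σ_y = 657.0 MPa, ρ = 19300 kg/m³, cost = 48.50 $/kg
  silicon nitride: σ_y = 809.0 MPa, ρ = 3200 kg/m³, cost = 100.0 $/kg
  CFRP laminate: σ_y = 553.0 MPa, ρ = 1650 kg/m³, cost = 100.0 $/kg
  gray cast iron: σ_y = 166.9 MPa, ρ = 7126 kg/m³, cost = 0.7650 $/kg
  concrete: σ_y = 38.00 MPa, ρ = 2423 kg/m³, cost = 0.07100 $/kg
  titanium alloy: σ_y = 985.0 MPa, ρ = 4453 kg/m³, cost = 39.68 $/kg
  concrete: M = 221 kN·m per $
  gray cast iron: M = 30.6 kN·m per $
  polycarbonate: M = 14.1 kN·m per $
  titanium alloy: M = 5.57 kN·m per $
  CFRP laminate: M = 3.35 kN·m per $
  silicon nitride: M = 2.53 kN·m per $
  tungsten: M = 0.702 kN·m per $
The maximum is for concrete.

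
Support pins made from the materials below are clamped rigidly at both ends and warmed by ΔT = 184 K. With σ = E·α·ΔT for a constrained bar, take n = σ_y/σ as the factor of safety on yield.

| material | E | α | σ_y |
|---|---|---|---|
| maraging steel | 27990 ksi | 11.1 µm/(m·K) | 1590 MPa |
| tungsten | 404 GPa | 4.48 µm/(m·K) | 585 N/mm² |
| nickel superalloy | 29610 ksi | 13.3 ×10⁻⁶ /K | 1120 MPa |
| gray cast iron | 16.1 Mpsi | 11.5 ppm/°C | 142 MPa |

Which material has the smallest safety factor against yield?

gray cast iron

Converting E to GPa, α to ×10⁻⁶/K, σ_y to MPa, then σ and n for each:
  maraging steel: E = 193.0, α = 11.1, σ_y = 1590 → σ = 394 MPa, n = 4.03
  tungsten: E = 404.0, α = 4.48, σ_y = 585.0 → σ = 333 MPa, n = 1.76
  nickel superalloy: E = 204.2, α = 13.3, σ_y = 1120 → σ = 500 MPa, n = 2.24
  gray cast iron: E = 111.0, α = 11.5, σ_y = 142.0 → σ = 235 MPa, n = 0.605
Smallest n: gray cast iron with n = 0.605.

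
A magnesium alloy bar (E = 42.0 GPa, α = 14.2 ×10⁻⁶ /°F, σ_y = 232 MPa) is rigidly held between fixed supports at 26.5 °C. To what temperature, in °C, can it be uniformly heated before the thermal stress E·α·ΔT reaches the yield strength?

243 °C

α = 14.2×10⁻⁶/°F × 9/5 = 25.6×10⁻⁶/K.
E·α·ΔT = 232.0 MPa ⇒ ΔT = 232.0 / (42.00×10³ × 25.6×10⁻⁶) = 216.1 K.
T = 26.5 + 216.1 = 242.6 °C.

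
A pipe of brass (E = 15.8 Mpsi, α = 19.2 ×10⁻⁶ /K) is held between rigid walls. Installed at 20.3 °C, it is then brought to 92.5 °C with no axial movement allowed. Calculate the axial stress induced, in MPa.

151 MPa

E = 15.8 Mpsi = 108.9 GPa.
ΔT = 72.20 K. Constrained thermal stress σ = E·α·ΔT = 108.9×10³ MPa × 19.2×10⁻⁶ × 72.20 = 151 MPa (compressive).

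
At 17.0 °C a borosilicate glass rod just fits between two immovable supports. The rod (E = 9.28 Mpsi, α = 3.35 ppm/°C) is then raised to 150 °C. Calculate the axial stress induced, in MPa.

E = 9.28 Mpsi = 63.98 GPa.
ΔT = 133.0 K. Constrained thermal stress σ = E·α·ΔT = 63.98×10³ MPa × 3.35×10⁻⁶ × 133.0 = 28.5 MPa (compressive).

28.5 MPa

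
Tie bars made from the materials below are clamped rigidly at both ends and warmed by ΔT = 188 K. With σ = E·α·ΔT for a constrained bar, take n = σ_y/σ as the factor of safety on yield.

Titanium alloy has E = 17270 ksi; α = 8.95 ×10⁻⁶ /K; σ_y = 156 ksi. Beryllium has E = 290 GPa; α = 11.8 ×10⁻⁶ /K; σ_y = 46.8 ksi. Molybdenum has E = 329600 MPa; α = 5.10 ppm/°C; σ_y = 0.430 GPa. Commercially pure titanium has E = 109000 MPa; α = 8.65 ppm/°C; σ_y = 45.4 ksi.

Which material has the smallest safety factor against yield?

beryllium

Converting E to GPa, α to ×10⁻⁶/K, σ_y to MPa, then σ and n for each:
  titanium alloy: E = 119.1, α = 8.95, σ_y = 1076 → σ = 200 MPa, n = 5.37
  beryllium: E = 290.0, α = 11.8, σ_y = 322.7 → σ = 643 MPa, n = 0.502
  molybdenum: E = 329.6, α = 5.10, σ_y = 430.0 → σ = 316 MPa, n = 1.36
  commercially pure titanium: E = 109.0, α = 8.65, σ_y = 313.0 → σ = 177 MPa, n = 1.77
Beryllium has the lowest safety factor, n = 0.502.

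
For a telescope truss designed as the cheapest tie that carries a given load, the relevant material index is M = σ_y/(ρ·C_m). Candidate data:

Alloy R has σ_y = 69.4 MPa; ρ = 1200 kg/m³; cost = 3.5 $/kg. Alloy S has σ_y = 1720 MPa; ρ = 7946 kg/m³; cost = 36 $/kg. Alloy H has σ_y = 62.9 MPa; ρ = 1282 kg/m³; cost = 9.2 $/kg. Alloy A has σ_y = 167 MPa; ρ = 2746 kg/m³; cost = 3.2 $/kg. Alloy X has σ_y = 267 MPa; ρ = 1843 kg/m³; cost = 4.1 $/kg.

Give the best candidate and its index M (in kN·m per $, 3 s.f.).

Per-candidate index values:
  alloy X: M = 35.3 kN·m per $
  alloy A: M = 19.0 kN·m per $
  alloy R: M = 16.5 kN·m per $
  alloy S: M = 6.01 kN·m per $
  alloy H: M = 5.33 kN·m per $
The maximum is for alloy X.

alloy X, M = 35.3 kN·m per $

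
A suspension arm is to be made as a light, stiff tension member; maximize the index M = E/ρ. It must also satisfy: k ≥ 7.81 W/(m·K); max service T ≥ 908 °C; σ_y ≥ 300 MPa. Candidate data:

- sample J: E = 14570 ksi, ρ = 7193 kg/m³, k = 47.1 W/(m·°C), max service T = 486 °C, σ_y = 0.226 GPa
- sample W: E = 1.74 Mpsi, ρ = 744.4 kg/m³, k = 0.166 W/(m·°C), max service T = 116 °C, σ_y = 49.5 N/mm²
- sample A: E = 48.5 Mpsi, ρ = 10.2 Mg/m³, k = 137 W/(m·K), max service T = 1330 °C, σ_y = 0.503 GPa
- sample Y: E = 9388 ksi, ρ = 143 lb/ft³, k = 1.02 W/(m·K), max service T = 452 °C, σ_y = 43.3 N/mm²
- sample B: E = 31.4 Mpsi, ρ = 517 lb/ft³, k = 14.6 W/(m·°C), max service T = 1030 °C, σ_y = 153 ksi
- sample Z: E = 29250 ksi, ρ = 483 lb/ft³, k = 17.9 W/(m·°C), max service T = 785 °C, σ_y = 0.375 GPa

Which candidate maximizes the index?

sample A

Screen on constraints: k ≥ 7.81 W/(m·K); max service T ≥ 908 °C; σ_y ≥ 300 MPa. Survivors: sample A, sample B.
Putting every candidate on a common basis:
  sample A: E = 334.4 GPa, ρ = 10200 kg/m³
  sample B: E = 216.5 GPa, ρ = 8282 kg/m³
  sample A: M = 32.8 MN·m/kg
  sample B: M = 26.1 MN·m/kg
Sample A has the largest M.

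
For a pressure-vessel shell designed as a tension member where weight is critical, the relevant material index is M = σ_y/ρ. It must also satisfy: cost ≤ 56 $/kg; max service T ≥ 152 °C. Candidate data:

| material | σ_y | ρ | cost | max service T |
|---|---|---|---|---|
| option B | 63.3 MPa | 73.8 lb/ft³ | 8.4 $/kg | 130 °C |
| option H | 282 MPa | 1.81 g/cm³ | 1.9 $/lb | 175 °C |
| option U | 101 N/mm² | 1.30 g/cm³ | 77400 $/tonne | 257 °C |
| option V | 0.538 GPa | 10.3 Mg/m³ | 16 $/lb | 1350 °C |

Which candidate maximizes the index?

Screen on constraints: cost ≤ 56 $/kg; max service T ≥ 152 °C. Survivors: option H, option V.
Normalizing units and computing the index:
  option H: σ_y = 282.0 MPa, ρ = 1810 kg/m³
  option V: σ_y = 538.0 MPa, ρ = 10300 kg/m³
  option H: M = 156 kN·m/kg
  option V: M = 52.2 kN·m/kg
Option H has the largest M.

option H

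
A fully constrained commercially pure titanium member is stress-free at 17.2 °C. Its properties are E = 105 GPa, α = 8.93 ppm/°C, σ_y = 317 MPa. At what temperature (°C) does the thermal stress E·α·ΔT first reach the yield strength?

355 °C

E·α·ΔT = 317.0 MPa ⇒ ΔT = 317.0 / (105.0×10³ × 8.93×10⁻⁶) = 338.1 K.
T = 17.2 + 338.1 = 355.3 °C.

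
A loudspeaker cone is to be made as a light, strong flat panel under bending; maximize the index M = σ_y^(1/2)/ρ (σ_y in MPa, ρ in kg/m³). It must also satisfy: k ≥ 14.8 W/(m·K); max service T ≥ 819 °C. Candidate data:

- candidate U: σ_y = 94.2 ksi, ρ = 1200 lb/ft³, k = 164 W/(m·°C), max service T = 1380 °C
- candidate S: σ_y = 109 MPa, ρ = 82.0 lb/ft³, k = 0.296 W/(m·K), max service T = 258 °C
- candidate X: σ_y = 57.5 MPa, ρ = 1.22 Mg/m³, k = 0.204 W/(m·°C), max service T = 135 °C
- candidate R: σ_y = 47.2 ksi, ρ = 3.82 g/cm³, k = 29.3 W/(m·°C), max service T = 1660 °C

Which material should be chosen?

candidate R

Screen on constraints: k ≥ 14.8 W/(m·K); max service T ≥ 819 °C. Survivors: candidate U, candidate R.
Putting every candidate on a common basis:
  candidate U: σ_y = 649.5 MPa, ρ = 19220 kg/m³
  candidate R: σ_y = 325.4 MPa, ρ = 3820 kg/m³
  candidate R: M = 4.72×10⁻³
  candidate U: M = 1.33×10⁻³
Candidate R ranks first.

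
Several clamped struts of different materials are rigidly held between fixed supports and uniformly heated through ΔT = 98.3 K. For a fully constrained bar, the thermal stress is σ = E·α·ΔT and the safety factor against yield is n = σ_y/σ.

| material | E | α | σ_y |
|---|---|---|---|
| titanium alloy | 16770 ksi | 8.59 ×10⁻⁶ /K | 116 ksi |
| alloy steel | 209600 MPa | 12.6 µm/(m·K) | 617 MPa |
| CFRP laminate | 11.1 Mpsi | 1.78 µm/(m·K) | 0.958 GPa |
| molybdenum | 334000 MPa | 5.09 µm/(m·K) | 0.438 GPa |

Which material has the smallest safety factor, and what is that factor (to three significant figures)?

alloy steel, n = 2.38

Per material, after unit conversion:
  titanium alloy: E = 115.6, α = 8.59, σ_y = 799.8 → σ = 97.6 MPa, n = 8.19
  alloy steel: E = 209.6, α = 12.6, σ_y = 617.0 → σ = 260 MPa, n = 2.38
  CFRP laminate: E = 76.53, α = 1.78, σ_y = 958.0 → σ = 13.4 MPa, n = 71.5
  molybdenum: E = 334.0, α = 5.09, σ_y = 438.0 → σ = 167 MPa, n = 2.62
The minimum is alloy steel at n = 2.38.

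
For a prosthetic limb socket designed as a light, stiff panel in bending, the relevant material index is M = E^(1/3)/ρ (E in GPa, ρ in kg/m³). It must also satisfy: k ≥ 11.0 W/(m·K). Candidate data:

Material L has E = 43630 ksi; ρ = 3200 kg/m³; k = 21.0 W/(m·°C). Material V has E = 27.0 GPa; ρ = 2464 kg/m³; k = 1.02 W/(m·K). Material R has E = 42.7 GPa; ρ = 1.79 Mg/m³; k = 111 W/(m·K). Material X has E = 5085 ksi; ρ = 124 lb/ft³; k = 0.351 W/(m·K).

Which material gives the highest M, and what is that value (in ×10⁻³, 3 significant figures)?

material L, M = 2.09×10⁻³

Screen on constraints: k ≥ 11.0 W/(m·K). Survivors: material L, material R.
After converting to SI:
  material L: E = 300.8 GPa, ρ = 3200 kg/m³
  material R: E = 42.70 GPa, ρ = 1790 kg/m³
  material L: M = 2.09×10⁻³
  material R: M = 1.95×10⁻³
Material L ranks first.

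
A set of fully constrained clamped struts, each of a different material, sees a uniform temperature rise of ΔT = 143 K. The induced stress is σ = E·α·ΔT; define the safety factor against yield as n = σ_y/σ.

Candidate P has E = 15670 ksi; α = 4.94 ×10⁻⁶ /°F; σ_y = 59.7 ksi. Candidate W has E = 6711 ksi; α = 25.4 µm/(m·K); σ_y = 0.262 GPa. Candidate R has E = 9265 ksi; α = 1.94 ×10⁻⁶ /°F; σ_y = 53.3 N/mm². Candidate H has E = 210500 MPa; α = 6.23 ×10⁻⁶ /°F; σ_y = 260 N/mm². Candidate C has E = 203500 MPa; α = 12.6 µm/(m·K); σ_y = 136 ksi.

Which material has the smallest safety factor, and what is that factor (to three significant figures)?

candidate H, n = 0.770

In consistent units (E in GPa, α in ×10⁻⁶/K, σ_y in MPa):
  candidate P: E = 108.0, α = 8.89, σ_y = 411.6 → σ = 137 MPa, n = 3.00
  candidate W: E = 46.27, α = 25.4, σ_y = 262.0 → σ = 168 MPa, n = 1.56
  candidate R: E = 63.88, α = 3.49, σ_y = 53.30 → σ = 31.9 MPa, n = 1.67
  candidate H: E = 210.5, α = 11.2, σ_y = 260.0 → σ = 338 MPa, n = 0.770
  candidate C: E = 203.5, α = 12.6, σ_y = 937.7 → σ = 367 MPa, n = 2.56
Candidate H has the lowest safety factor, n = 0.770.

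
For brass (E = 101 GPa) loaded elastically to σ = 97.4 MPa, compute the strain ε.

ε = σ/E = 97.4 / 101000 = 9.64×10⁻⁴.

9.64×10⁻⁴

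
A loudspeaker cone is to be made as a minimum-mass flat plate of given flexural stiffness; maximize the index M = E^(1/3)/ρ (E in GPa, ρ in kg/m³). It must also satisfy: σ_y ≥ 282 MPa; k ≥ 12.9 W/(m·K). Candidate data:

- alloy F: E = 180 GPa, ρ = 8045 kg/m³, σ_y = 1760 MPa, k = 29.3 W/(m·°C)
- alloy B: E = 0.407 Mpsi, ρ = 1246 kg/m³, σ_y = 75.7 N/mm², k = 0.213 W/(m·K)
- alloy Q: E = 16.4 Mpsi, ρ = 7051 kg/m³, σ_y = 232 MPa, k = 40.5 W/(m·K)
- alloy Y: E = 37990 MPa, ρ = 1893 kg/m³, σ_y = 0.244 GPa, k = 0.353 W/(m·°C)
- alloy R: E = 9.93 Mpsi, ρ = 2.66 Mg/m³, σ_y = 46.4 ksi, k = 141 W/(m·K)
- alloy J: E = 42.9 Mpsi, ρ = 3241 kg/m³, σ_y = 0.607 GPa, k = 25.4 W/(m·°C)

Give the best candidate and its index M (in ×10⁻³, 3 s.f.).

alloy J, M = 2.06×10⁻³

Screen on constraints: σ_y ≥ 282 MPa; k ≥ 12.9 W/(m·K). Survivors: alloy F, alloy R, alloy J.
In SI units:
  alloy F: E = 180.0 GPa, ρ = 8045 kg/m³
  alloy R: E = 68.46 GPa, ρ = 2660 kg/m³
  alloy J: E = 295.8 GPa, ρ = 3241 kg/m³
  alloy J: M = 2.06×10⁻³
  alloy R: M = 1.54×10⁻³
  alloy F: M = 0.702×10⁻³
Alloy J ranks first.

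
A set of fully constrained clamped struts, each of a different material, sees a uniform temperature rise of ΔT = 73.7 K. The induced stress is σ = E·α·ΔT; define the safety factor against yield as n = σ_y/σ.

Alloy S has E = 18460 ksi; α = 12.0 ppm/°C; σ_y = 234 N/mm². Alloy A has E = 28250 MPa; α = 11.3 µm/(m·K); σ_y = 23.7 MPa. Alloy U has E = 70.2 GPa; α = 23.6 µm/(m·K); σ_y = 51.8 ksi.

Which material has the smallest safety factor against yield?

alloy A

In consistent units (E in GPa, α in ×10⁻⁶/K, σ_y in MPa):
  alloy S: E = 127.3, α = 12.0, σ_y = 234.0 → σ = 113 MPa, n = 2.08
  alloy A: E = 28.25, α = 11.3, σ_y = 23.70 → σ = 23.5 MPa, n = 1.01
  alloy U: E = 70.20, α = 23.6, σ_y = 357.1 → σ = 122 MPa, n = 2.93
Alloy A has the lowest safety factor, n = 1.01.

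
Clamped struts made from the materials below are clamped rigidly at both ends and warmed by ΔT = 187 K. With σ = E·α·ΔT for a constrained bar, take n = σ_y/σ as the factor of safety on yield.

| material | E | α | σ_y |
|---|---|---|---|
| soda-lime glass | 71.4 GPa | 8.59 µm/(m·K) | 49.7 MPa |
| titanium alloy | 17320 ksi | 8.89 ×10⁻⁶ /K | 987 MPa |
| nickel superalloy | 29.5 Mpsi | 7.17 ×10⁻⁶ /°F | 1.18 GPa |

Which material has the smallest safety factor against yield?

Per material, after unit conversion:
  soda-lime glass: E = 71.40, α = 8.59, σ_y = 49.70 → σ = 115 MPa, n = 0.433
  titanium alloy: E = 119.4, α = 8.89, σ_y = 987.0 → σ = 199 MPa, n = 4.97
  nickel superalloy: E = 203.4, α = 12.9, σ_y = 1180 → σ = 491 MPa, n = 2.40
The minimum is soda-lime glass at n = 0.433.

soda-lime glass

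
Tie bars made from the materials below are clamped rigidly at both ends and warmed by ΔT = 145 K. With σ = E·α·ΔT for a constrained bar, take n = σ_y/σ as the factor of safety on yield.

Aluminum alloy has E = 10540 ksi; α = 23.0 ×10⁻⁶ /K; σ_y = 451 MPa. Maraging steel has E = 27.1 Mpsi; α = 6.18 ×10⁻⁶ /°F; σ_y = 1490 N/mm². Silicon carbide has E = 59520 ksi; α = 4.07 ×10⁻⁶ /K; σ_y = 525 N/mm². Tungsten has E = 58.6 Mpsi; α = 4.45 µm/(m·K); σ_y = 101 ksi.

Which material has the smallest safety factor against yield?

Per material, after unit conversion:
  aluminum alloy: E = 72.67, α = 23.0, σ_y = 451.0 → σ = 242 MPa, n = 1.86
  maraging steel: E = 186.8, α = 11.1, σ_y = 1490 → σ = 301 MPa, n = 4.94
  silicon carbide: E = 410.4, α = 4.07, σ_y = 525.0 → σ = 242 MPa, n = 2.17
  tungsten: E = 404.0, α = 4.45, σ_y = 696.4 → σ = 261 MPa, n = 2.67
Aluminum alloy has the lowest safety factor, n = 1.86.

aluminum alloy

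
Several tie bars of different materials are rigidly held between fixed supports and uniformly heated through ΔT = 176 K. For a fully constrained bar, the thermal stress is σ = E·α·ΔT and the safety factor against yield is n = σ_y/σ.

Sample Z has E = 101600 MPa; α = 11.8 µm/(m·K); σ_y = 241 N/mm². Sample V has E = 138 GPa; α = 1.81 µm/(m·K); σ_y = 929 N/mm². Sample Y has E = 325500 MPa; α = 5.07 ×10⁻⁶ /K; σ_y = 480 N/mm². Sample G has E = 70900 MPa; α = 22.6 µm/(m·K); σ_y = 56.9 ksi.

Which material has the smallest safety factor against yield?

sample Z

With everything in SI (GPa, ×10⁻⁶/K, MPa):
  sample Z: E = 101.6, α = 11.8, σ_y = 241.0 → σ = 211 MPa, n = 1.14
  sample V: E = 138.0, α = 1.81, σ_y = 929.0 → σ = 44.0 MPa, n = 21.1
  sample Y: E = 325.5, α = 5.07, σ_y = 480.0 → σ = 290 MPa, n = 1.65
  sample G: E = 70.90, α = 22.6, σ_y = 392.3 → σ = 282 MPa, n = 1.39
Sample Z has the lowest safety factor, n = 1.14.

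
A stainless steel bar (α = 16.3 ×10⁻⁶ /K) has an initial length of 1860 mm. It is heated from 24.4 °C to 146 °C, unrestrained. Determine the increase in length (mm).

3.69 mm

ΔT = 146 − 24.4 = 121.6 K.
ΔL = α·L₀·ΔT = 16.3×10⁻⁶ × 1860 mm × 121.6 K = 3.69 mm.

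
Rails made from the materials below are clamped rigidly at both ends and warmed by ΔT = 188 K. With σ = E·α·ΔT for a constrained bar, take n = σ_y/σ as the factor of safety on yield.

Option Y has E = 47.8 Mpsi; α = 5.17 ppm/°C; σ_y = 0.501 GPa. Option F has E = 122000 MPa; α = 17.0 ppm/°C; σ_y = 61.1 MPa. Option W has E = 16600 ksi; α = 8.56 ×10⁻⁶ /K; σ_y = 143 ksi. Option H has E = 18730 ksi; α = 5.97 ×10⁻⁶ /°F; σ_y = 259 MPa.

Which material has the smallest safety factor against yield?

In consistent units (E in GPa, α in ×10⁻⁶/K, σ_y in MPa):
  option Y: E = 329.6, α = 5.17, σ_y = 501.0 → σ = 320 MPa, n = 1.56
  option F: E = 122.0, α = 17.0, σ_y = 61.10 → σ = 390 MPa, n = 0.157
  option W: E = 114.5, α = 8.56, σ_y = 986.0 → σ = 184 MPa, n = 5.35
  option H: E = 129.1, α = 10.7, σ_y = 259.0 → σ = 261 MPa, n = 0.993
Option F has the lowest safety factor, n = 0.157.

option F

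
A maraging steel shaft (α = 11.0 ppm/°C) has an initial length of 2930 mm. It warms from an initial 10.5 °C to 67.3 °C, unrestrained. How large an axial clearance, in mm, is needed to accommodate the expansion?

1.83 mm

ΔT = 67.3 − 10.5 = 56.80 K.
ΔL = α·L₀·ΔT = 11.0×10⁻⁶ × 2930 mm × 56.80 K = 1.83 mm.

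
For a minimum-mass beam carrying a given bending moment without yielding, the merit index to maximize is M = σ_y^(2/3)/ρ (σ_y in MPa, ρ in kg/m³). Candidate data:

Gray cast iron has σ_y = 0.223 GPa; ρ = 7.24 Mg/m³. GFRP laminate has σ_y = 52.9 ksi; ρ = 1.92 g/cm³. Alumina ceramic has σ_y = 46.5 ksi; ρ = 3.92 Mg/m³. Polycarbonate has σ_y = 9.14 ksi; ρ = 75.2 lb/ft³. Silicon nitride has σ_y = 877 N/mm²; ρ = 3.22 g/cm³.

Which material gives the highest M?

In SI units:
  gray cast iron: σ_y = 223.0 MPa, ρ = 7240 kg/m³
  GFRP laminate: σ_y = 364.7 MPa, ρ = 1920 kg/m³
  alumina ceramic: σ_y = 320.6 MPa, ρ = 3920 kg/m³
  polycarbonate: σ_y = 63.02 MPa, ρ = 1205 kg/m³
  silicon nitride: σ_y = 877.0 MPa, ρ = 3220 kg/m³
  silicon nitride: M = 28.5×10⁻³
  GFRP laminate: M = 26.6×10⁻³
  polycarbonate: M = 13.1×10⁻³
  alumina ceramic: M = 11.9×10⁻³
  gray cast iron: M = 5.08×10⁻³
Highest index: silicon nitride.

silicon nitride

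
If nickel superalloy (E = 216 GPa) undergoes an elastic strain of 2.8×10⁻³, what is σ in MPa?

605 MPa

σ = E·ε = 216000 MPa × 2.8×10⁻³ = 605 MPa.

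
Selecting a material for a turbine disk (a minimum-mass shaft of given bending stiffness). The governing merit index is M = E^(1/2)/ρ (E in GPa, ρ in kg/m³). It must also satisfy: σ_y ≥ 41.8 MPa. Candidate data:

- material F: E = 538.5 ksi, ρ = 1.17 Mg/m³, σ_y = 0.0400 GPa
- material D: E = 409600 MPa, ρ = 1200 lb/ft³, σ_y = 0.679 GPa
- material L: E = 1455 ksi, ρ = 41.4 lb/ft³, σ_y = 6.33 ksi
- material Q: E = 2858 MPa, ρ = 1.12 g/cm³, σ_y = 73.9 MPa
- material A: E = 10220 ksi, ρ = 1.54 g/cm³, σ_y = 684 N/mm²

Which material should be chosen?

material A

Screen on constraints: σ_y ≥ 41.8 MPa. Survivors: material D, material L, material Q, material A.
In SI units:
  material D: E = 409.6 GPa, ρ = 19220 kg/m³
  material L: E = 10.03 GPa, ρ = 663.2 kg/m³
  material Q: E = 2.858 GPa, ρ = 1120 kg/m³
  material A: E = 70.46 GPa, ρ = 1540 kg/m³
  material A: M = 5.45×10⁻³
  material L: M = 4.78×10⁻³
  material Q: M = 1.51×10⁻³
  material D: M = 1.05×10⁻³
Material A has the largest M.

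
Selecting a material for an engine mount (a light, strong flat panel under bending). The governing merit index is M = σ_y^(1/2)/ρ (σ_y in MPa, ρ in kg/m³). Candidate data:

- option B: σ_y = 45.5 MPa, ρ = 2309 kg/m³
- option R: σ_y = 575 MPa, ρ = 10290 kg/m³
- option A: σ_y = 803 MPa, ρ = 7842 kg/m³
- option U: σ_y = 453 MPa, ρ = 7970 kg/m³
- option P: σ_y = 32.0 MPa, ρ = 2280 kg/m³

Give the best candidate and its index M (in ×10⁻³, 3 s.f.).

option A, M = 3.61×10⁻³

Per-candidate index values:
  option A: M = 3.61×10⁻³
  option B: M = 2.92×10⁻³
  option U: M = 2.67×10⁻³
  option P: M = 2.48×10⁻³
  option R: M = 2.33×10⁻³
Option A has the largest M.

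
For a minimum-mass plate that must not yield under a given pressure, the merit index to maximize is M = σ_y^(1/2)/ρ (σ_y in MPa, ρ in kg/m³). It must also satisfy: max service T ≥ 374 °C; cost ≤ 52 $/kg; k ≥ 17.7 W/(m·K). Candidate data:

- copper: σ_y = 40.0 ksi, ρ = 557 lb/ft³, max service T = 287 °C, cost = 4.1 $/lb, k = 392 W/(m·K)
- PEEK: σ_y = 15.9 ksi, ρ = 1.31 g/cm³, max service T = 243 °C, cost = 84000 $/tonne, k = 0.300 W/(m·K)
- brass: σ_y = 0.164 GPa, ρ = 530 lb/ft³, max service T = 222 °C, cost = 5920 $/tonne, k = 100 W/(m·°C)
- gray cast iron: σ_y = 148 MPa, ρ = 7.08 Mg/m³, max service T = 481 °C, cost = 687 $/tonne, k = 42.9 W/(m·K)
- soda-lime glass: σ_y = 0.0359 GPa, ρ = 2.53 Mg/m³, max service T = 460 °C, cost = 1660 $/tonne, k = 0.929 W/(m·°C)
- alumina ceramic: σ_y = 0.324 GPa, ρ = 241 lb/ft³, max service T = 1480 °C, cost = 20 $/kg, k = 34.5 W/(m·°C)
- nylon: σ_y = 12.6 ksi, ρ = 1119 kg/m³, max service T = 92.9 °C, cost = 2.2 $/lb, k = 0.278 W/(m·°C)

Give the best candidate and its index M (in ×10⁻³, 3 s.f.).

alumina ceramic, M = 4.66×10⁻³

Screen on constraints: max service T ≥ 374 °C; cost ≤ 52 $/kg; k ≥ 17.7 W/(m·K). Survivors: gray cast iron, alumina ceramic.
After converting to SI:
  gray cast iron: σ_y = 148.0 MPa, ρ = 7080 kg/m³
  alumina ceramic: σ_y = 324.0 MPa, ρ = 3860 kg/m³
  alumina ceramic: M = 4.66×10⁻³
  gray cast iron: M = 1.72×10⁻³
Highest index: alumina ceramic.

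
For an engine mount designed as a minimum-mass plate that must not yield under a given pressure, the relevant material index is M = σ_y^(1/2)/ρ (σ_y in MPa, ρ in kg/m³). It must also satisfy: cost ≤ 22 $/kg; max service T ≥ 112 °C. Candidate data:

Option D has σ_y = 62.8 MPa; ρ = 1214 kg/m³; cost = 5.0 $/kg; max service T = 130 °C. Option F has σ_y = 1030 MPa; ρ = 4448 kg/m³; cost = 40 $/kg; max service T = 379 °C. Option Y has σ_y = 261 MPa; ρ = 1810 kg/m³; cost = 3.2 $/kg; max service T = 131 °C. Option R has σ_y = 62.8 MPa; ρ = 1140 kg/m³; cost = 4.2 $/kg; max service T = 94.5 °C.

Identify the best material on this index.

option Y

Screen on constraints: cost ≤ 22 $/kg; max service T ≥ 112 °C. Survivors: option D, option Y.
Computing M directly (units already consistent):
  option Y: M = 8.93×10⁻³
  option D: M = 6.53×10⁻³
The maximum is for option Y.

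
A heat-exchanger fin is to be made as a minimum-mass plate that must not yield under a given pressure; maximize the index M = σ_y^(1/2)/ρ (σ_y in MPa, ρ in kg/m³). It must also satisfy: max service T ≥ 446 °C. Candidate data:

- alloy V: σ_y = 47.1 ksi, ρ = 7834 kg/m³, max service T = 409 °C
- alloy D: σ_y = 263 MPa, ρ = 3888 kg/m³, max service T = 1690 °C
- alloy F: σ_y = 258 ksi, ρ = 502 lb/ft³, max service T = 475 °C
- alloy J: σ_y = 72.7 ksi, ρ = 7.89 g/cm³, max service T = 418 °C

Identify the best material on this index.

Screen on constraints: max service T ≥ 446 °C. Survivors: alloy D, alloy F.
After converting to SI:
  alloy D: σ_y = 263.0 MPa, ρ = 3888 kg/m³
  alloy F: σ_y = 1779 MPa, ρ = 8041 kg/m³
  alloy F: M = 5.24×10⁻³
  alloy D: M = 4.17×10⁻³
Highest index: alloy F.

alloy F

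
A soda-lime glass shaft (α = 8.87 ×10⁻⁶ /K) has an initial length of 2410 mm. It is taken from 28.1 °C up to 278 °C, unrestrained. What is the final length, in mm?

ΔT = 278 − 28.1 = 249.9 K.
ΔL = α·L₀·ΔT = 8.87×10⁻⁶ × 2410 mm × 249.9 K = 5.34 mm.
L = L₀ + ΔL = 2410 + 5.34 = 2415.3 mm.

2415.3 mm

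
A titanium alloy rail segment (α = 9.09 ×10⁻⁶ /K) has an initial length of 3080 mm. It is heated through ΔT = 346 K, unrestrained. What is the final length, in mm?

ΔL = α·L₀·ΔT = 9.09×10⁻⁶ × 3080 mm × 346.0 K = 9.69 mm.
L = L₀ + ΔL = 3080 + 9.69 = 3089.7 mm.

3089.7 mm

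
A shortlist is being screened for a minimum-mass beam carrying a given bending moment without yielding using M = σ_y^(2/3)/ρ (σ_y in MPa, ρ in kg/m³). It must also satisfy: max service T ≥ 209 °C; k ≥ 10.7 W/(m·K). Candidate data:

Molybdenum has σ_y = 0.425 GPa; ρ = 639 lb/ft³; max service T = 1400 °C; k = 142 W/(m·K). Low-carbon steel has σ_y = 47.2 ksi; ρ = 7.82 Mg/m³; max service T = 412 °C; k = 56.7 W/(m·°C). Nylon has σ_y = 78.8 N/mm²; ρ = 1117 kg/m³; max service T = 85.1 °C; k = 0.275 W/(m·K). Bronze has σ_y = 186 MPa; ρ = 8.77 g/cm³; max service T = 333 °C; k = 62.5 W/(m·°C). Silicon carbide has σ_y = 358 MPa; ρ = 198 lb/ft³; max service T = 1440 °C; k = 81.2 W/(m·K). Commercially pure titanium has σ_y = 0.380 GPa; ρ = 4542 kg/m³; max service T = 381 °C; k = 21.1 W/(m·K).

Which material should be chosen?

silicon carbide

Screen on constraints: max service T ≥ 209 °C; k ≥ 10.7 W/(m·K). Survivors: molybdenum, low-carbon steel, bronze, silicon carbide, commercially pure titanium.
Normalizing units and computing the index:
  molybdenum: σ_y = 425.0 MPa, ρ = 10240 kg/m³
  low-carbon steel: σ_y = 325.4 MPa, ρ = 7820 kg/m³
  bronze: σ_y = 186.0 MPa, ρ = 8770 kg/m³
  silicon carbide: σ_y = 358.0 MPa, ρ = 3172 kg/m³
  commercially pure titanium: σ_y = 380.0 MPa, ρ = 4542 kg/m³
  silicon carbide: M = 15.9×10⁻³
  commercially pure titanium: M = 11.6×10⁻³
  low-carbon steel: M = 6.05×10⁻³
  molybdenum: M = 5.52×10⁻³
  bronze: M = 3.72×10⁻³
The maximum is for silicon carbide.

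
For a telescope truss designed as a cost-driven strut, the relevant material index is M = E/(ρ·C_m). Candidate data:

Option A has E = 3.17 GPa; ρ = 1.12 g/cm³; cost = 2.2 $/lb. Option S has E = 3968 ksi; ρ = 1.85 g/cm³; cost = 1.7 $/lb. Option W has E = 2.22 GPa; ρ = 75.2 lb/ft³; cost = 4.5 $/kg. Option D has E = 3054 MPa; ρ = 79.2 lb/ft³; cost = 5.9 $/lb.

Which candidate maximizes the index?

option S

Normalizing units and computing the index:
  option A: E = 3.170 GPa, ρ = 1120 kg/m³, cost = 4.850 $/kg
  option S: E = 27.36 GPa, ρ = 1850 kg/m³, cost = 3.748 $/kg
  option W: E = 2.220 GPa, ρ = 1205 kg/m³, cost = 4.500 $/kg
  option D: E = 3.054 GPa, ρ = 1269 kg/m³, cost = 13.01 $/kg
  option S: M = 3.95 MN·m per $
  option A: M = 0.584 MN·m per $
  option W: M = 0.410 MN·m per $
  option D: M = 0.185 MN·m per $
Option S has the largest M.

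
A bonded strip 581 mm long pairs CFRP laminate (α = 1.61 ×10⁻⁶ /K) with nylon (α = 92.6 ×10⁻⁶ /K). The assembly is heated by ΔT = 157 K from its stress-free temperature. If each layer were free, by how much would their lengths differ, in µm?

Δα = |1.61 − 92.6|×10⁻⁶/K = 91.0×10⁻⁶/K.
ΔL_mismatch = Δα·L·ΔT = 91.0×10⁻⁶ × 581.0 mm × 157.0 K = 8300 µm.

8300 µm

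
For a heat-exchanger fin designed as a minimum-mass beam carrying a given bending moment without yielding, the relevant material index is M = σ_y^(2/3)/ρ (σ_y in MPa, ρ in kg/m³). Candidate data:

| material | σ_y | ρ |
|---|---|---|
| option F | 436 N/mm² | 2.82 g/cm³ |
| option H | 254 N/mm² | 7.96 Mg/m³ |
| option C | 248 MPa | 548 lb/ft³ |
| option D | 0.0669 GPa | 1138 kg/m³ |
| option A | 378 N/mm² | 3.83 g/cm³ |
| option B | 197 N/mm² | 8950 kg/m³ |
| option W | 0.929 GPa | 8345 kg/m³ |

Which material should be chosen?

Normalizing units and computing the index:
  option F: σ_y = 436.0 MPa, ρ = 2820 kg/m³
  option H: σ_y = 254.0 MPa, ρ = 7960 kg/m³
  option C: σ_y = 248.0 MPa, ρ = 8778 kg/m³
  option D: σ_y = 66.90 MPa, ρ = 1138 kg/m³
  option A: σ_y = 378.0 MPa, ρ = 3830 kg/m³
  option B: σ_y = 197.0 MPa, ρ = 8950 kg/m³
  option W: σ_y = 929.0 MPa, ρ = 8345 kg/m³
  option F: M = 20.4×10⁻³
  option D: M = 14.5×10⁻³
  option A: M = 13.6×10⁻³
  option W: M = 11.4×10⁻³
  option H: M = 5.04×10⁻³
  option C: M = 4.50×10⁻³
  option B: M = 3.78×10⁻³
Option F ranks first.

option F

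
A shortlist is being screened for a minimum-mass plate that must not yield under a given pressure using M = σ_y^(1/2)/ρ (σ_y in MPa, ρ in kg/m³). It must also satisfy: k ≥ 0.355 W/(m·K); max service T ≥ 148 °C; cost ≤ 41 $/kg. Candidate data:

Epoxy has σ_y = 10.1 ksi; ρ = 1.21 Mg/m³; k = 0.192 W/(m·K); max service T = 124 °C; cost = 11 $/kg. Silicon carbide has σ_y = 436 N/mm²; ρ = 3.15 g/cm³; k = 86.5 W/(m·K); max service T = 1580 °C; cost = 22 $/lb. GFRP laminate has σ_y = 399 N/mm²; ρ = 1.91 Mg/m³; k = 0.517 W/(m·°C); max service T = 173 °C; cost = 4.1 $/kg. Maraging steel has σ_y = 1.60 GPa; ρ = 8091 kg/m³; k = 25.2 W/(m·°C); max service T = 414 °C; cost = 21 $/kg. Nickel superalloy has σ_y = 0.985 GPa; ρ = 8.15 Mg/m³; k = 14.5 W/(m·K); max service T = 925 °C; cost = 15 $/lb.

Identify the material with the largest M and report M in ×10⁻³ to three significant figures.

Screen on constraints: k ≥ 0.355 W/(m·K); max service T ≥ 148 °C; cost ≤ 41 $/kg. Survivors: GFRP laminate, maraging steel, nickel superalloy.
Normalizing units and computing the index:
  GFRP laminate: σ_y = 399.0 MPa, ρ = 1910 kg/m³
  maraging steel: σ_y = 1600 MPa, ρ = 8091 kg/m³
  nickel superalloy: σ_y = 985.0 MPa, ρ = 8150 kg/m³
  GFRP laminate: M = 10.5×10⁻³
  maraging steel: M = 4.94×10⁻³
  nickel superalloy: M = 3.85×10⁻³
GFRP laminate has the largest M.

GFRP laminate, M = 10.5×10⁻³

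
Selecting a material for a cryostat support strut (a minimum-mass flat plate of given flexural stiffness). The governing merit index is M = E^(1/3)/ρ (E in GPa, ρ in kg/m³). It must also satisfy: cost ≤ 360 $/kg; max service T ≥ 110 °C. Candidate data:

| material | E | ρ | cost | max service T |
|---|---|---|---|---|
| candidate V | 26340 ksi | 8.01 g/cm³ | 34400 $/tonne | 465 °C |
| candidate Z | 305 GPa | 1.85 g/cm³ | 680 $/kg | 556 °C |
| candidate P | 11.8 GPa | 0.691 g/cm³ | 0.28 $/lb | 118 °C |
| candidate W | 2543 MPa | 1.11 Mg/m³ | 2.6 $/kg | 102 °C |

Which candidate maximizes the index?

Screen on constraints: cost ≤ 360 $/kg; max service T ≥ 110 °C. Survivors: candidate V, candidate P.
Putting every candidate on a common basis:
  candidate V: E = 181.6 GPa, ρ = 8010 kg/m³
  candidate P: E = 11.80 GPa, ρ = 691.0 kg/m³
  candidate P: M = 3.29×10⁻³
  candidate V: M = 0.707×10⁻³
Highest index: candidate P.

candidate P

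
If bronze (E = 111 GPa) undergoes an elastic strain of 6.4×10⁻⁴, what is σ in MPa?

71.0 MPa

σ = E·ε = 111000 MPa × 6.4×10⁻⁴ = 71.0 MPa.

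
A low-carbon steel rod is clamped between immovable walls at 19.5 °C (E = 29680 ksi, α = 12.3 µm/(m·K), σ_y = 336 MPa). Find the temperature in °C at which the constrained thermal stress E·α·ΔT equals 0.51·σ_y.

87.6 °C

E = 29680 ksi = 204.6 GPa.
E·α·ΔT = 171.4 MPa ⇒ ΔT = 171.4 / (204.6×10³ × 12.3×10⁻⁶) = 68.08 K.
T = 19.5 + 68.08 = 87.58 °C.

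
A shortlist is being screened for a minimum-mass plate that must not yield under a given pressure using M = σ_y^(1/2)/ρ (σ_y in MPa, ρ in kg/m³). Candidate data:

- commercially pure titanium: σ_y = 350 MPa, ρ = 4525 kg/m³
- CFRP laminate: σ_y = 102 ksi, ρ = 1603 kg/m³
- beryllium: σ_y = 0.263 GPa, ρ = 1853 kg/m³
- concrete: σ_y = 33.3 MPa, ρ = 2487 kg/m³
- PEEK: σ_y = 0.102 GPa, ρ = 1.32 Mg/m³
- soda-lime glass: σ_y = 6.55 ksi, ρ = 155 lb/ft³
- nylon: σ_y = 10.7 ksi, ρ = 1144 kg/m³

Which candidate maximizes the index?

Putting every candidate on a common basis:
  commercially pure titanium: σ_y = 350.0 MPa, ρ = 4525 kg/m³
  CFRP laminate: σ_y = 703.3 MPa, ρ = 1603 kg/m³
  beryllium: σ_y = 263.0 MPa, ρ = 1853 kg/m³
  concrete: σ_y = 33.30 MPa, ρ = 2487 kg/m³
  PEEK: σ_y = 102.0 MPa, ρ = 1320 kg/m³
  soda-lime glass: σ_y = 45.16 MPa, ρ = 2483 kg/m³
  nylon: σ_y = 73.77 MPa, ρ = 1144 kg/m³
  CFRP laminate: M = 16.5×10⁻³
  beryllium: M = 8.75×10⁻³
  PEEK: M = 7.65×10⁻³
  nylon: M = 7.51×10⁻³
  commercially pure titanium: M = 4.13×10⁻³
  soda-lime glass: M = 2.71×10⁻³
  concrete: M = 2.32×10⁻³
Highest index: CFRP laminate.

CFRP laminate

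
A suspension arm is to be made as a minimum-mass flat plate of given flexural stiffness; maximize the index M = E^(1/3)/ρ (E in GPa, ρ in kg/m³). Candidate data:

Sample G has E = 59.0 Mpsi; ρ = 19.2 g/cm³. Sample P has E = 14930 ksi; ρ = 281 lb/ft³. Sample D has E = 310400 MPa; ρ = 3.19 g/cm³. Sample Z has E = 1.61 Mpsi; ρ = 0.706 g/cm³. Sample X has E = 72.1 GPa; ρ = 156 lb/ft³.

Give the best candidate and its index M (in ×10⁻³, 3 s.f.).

After converting to SI:
  sample G: E = 406.8 GPa, ρ = 19200 kg/m³
  sample P: E = 102.9 GPa, ρ = 4501 kg/m³
  sample D: E = 310.4 GPa, ρ = 3190 kg/m³
  sample Z: E = 11.10 GPa, ρ = 706.0 kg/m³
  sample X: E = 72.10 GPa, ρ = 2499 kg/m³
  sample Z: M = 3.16×10⁻³
  sample D: M = 2.12×10⁻³
  sample X: M = 1.67×10⁻³
  sample P: M = 1.04×10⁻³
  sample G: M = 0.386×10⁻³
Sample Z ranks first.

sample Z, M = 3.16×10⁻³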